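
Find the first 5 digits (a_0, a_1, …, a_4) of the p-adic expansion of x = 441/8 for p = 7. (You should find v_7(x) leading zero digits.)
(a_0, …, a_4) = (0, 0, 2, 6, 0)

v_7(441/8) = 2, so a_0 = ... = a_1 = 0. Factor out: x = 7^2 · u with u = 9/8 a unit in ℤ_7. Expand u iteratively via a_{v+i} = u_i mod 7, u_{i+1} = (u_i − a_{v+i})/7:
  u_0 = 9/8;  a_2 = 2;  u_1 = (u_0 − 2)/7 = -1/8
  u_1 = -1/8;  a_3 = 6;  u_2 = (u_1 − 6)/7 = -7/8
  u_2 = -7/8;  a_4 = 0;  u_3 = (u_2 − 0)/7 = -1/8
Digits: (0, 0, 2, 6, 0).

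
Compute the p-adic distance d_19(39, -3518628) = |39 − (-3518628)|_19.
d_19(39, -3518628) = 1/130321

Step 1 — x − y = 39 − (-3518628) = 3518667. Step 2 — v_19(3518667) = 4 (factor: 3518667 = (19^4 · 27); the sign does not affect v_p). Step 3 — |x − y|_19 = 19^{-4} = 1/130321.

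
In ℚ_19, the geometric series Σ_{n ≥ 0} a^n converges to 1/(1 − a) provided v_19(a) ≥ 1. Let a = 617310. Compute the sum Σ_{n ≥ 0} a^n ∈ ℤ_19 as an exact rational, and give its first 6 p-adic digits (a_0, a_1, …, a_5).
Σ a^n = 1/(1 − a) = -1/617309;  first 6 digits = (1, 0, 0, 14, 4, 0)

v_19(a) = 3 ≥ 1, so the series converges in ℤ_19 to 1/(1 − a) = 1/(1 − 617310) = -1/617309. Expand this rational in ℤ_19: compute digits iteratively via d_i = x_i mod 19, x_{i+1} = (x_i − d_i)/19. The first 6 digits are (1, 0, 0, 14, 4, 0).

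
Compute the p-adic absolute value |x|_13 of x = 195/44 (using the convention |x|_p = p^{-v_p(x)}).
|195/44|_13 = 1/13

Step 1 — compute v_13(x) by factoring powers of 13 out of the numerator and denominator: v_13(195/44) = 1. Step 2 — apply |x|_p = p^{-v_p(x)} = 13^{-1} = 1/13.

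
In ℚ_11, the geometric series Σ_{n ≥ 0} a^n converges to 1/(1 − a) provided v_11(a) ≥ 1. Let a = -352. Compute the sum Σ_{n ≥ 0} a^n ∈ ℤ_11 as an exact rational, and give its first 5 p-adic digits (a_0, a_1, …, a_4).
Σ a^n = 1/(1 − a) = 1/353;  first 5 digits = (1, 1, 9, 5, 0)

v_11(a) = 1 ≥ 1, so the series converges in ℤ_11 to 1/(1 − a) = 1/(1 − (-352)) = 1/353. Expand this rational in ℤ_11: compute digits iteratively via d_i = x_i mod 11, x_{i+1} = (x_i − d_i)/11. The first 5 digits are (1, 1, 9, 5, 0).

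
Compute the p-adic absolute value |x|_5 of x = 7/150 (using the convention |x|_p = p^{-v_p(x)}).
|7/150|_5 = 25

Step 1 — compute v_5(x) by factoring powers of 5 out of the numerator and denominator: v_5(7/150) = -2. Step 2 — apply |x|_p = p^{-v_p(x)} = 5^{2} = 25.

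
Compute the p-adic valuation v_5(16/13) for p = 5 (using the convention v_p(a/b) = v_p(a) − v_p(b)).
v_5(16/13) = 0

Factor powers of 5 from the numerator and denominator of the reduced fraction: 16 = 5^0 · 16 and 13 = 5^0 · 13. Apply v_p(a/b) = v_p(a) − v_p(b): v_5(16/13) = 0 − 0 = 0.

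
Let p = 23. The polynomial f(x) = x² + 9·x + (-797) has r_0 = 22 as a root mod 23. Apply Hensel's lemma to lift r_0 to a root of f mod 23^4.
r_3 = 26035 (mod 279841)

Hensel: r_{i+1} = r_i − f(r_i)·(f′(r_i))^{-1} mod 23^{i+2}, f′(x) = 2x + 9. Iterate:
  r_0 = 22 (mod 23)
  r_1 = 114 (mod 529)
  r_2 = 1701 (mod 12167)
  r_3 = 26035 (mod 279841)
Final: r = 26035 satisfies f(r) ≡ 0 mod 23^4.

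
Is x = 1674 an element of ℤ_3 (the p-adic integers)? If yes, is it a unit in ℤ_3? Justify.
x ∈ ℤ_3 but not a unit; v_3(x) = 3 > 0

ℤ_3 = {x ∈ ℚ_3 : v_3(x) ≥ 0} and ℤ_3^× = {x ∈ ℤ_3 : v_3(x) = 0}. Here v_3(1674) = v_3(num) − v_3(den) = 3; compare against these criteria.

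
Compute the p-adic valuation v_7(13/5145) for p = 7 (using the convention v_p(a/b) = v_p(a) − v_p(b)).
v_7(13/5145) = -3

Factor powers of 7 from the numerator and denominator of the reduced fraction: 13 = 7^0 · 13 and 5145 = 7^3 · 15. Apply v_p(a/b) = v_p(a) − v_p(b): v_7(13/5145) = 0 − 3 = -3.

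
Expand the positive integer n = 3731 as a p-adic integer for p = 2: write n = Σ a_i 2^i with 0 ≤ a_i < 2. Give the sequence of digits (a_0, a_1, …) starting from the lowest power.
(a_0, a_1, …) = (1, 1, 0, 0, 1, 0, 0, 1, 0, 1, 1, 1)

Repeated division by 2 gives the digits low-to-high: 3731 = 1 + 1·2^1 + 1·2^4 + 1·2^7 + 1·2^9 + 1·2^10 + 1·2^11. Digit sequence: (1, 1, 0, 0, 1, 0, 0, 1, 0, 1, 1, 1).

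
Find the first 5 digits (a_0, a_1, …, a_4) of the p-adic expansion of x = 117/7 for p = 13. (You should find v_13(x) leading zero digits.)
(a_0, …, a_4) = (0, 5, 9, 3, 9)

v_13(117/7) = 1, so a_0 = ... = a_0 = 0. Factor out: x = 13^1 · u with u = 9/7 a unit in ℤ_13. Expand u iteratively via a_{v+i} = u_i mod 13, u_{i+1} = (u_i − a_{v+i})/13:
  u_0 = 9/7;  a_1 = 5;  u_1 = (u_0 − 5)/13 = -2/7
  u_1 = -2/7;  a_2 = 9;  u_2 = (u_1 − 9)/13 = -5/7
  u_2 = -5/7;  a_3 = 3;  u_3 = (u_2 − 3)/13 = -2/7
  u_3 = -2/7;  a_4 = 9;  u_4 = (u_3 − 9)/13 = -5/7
Digits: (0, 5, 9, 3, 9).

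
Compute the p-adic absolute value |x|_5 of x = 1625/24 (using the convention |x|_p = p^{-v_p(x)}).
|1625/24|_5 = 1/125

Step 1 — compute v_5(x) by factoring powers of 5 out of the numerator and denominator: v_5(1625/24) = 3. Step 2 — apply |x|_p = p^{-v_p(x)} = 5^{-3} = 1/125.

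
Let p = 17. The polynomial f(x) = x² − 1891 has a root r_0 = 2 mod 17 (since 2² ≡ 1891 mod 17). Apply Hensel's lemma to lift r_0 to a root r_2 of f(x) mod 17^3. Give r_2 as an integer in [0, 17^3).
r_2 = 1413 (mod 4913)

Hensel's recurrence: r_{i+1} = r_i − f(r_i)·(f′(r_i))^{-1} mod 17^{i+2}, with f′(x) = 2x. Iterate:
  r_0 = 2 (mod 17)
  r_1 = 257 (mod 289)
  r_2 = 1413 (mod 4913)
Final: r_2 = 1413, and one checks f(r_2) ≡ 0 mod 17^3.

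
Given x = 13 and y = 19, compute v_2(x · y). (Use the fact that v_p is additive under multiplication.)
v_2(247) = 0

v_p(x) = 0 (factor: 13 = 2^0 · 13); v_p(y) = 0 (factor: 19 = 2^0 · 19). Additivity: v_p(xy) = v_p(x) + v_p(y) = 0 + 0 = 0. (Direct check: xy = 247 = 2^0 · (247).)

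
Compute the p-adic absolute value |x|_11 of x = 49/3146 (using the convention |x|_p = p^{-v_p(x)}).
|49/3146|_11 = 121

Step 1 — compute v_11(x) by factoring powers of 11 out of the numerator and denominator: v_11(49/3146) = -2. Step 2 — apply |x|_p = p^{-v_p(x)} = 11^{2} = 121.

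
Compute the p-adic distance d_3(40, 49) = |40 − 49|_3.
d_3(40, 49) = 1/9

Step 1 — x − y = 40 − 49 = -9. Step 2 — v_3(-9) = 2 (factor: -9 = −(3^2 · 1); the sign does not affect v_p). Step 3 — |x − y|_3 = 3^{-2} = 1/9.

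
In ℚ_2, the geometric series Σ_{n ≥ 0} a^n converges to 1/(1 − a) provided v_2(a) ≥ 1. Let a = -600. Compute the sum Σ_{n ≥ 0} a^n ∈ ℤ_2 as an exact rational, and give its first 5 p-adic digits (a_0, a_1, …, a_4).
Σ a^n = 1/(1 − a) = 1/601;  first 5 digits = (1, 0, 0, 1, 0)

v_2(a) = 3 ≥ 1, so the series converges in ℤ_2 to 1/(1 − a) = 1/(1 − (-600)) = 1/601. Expand this rational in ℤ_2: compute digits iteratively via d_i = x_i mod 2, x_{i+1} = (x_i − d_i)/2. The first 5 digits are (1, 0, 0, 1, 0).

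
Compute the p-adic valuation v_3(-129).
v_3(-129) = 1

v_3(n) is the largest exponent k such that 3^k divides n. Factor out: -129 = -3^1 · 43. (Sign doesn't affect v_p.) So v_3(-129) = 1.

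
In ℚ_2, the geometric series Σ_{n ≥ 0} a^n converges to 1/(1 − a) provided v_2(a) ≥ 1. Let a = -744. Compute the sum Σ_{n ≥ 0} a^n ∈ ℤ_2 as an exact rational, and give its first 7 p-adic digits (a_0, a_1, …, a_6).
Σ a^n = 1/(1 − a) = 1/745;  first 7 digits = (1, 0, 0, 1, 1, 0, 1)

v_2(a) = 3 ≥ 1, so the series converges in ℤ_2 to 1/(1 − a) = 1/(1 − (-744)) = 1/745. Expand this rational in ℤ_2: compute digits iteratively via d_i = x_i mod 2, x_{i+1} = (x_i − d_i)/2. The first 7 digits are (1, 0, 0, 1, 1, 0, 1).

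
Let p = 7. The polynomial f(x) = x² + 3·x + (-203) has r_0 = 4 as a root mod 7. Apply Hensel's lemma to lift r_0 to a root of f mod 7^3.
r_2 = 109 (mod 343)

Hensel: r_{i+1} = r_i − f(r_i)·(f′(r_i))^{-1} mod 7^{i+2}, f′(x) = 2x + 3. Iterate:
  r_0 = 4 (mod 7)
  r_1 = 11 (mod 49)
  r_2 = 109 (mod 343)
Final: r = 109 satisfies f(r) ≡ 0 mod 7^3.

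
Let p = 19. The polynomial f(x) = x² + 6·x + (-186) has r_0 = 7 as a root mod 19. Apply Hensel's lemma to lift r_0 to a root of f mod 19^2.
r_1 = 102 (mod 361)

Hensel: r_{i+1} = r_i − f(r_i)·(f′(r_i))^{-1} mod 19^{i+2}, f′(x) = 2x + 6. Iterate:
  r_0 = 7 (mod 19)
  r_1 = 102 (mod 361)
Final: r = 102 satisfies f(r) ≡ 0 mod 19^2.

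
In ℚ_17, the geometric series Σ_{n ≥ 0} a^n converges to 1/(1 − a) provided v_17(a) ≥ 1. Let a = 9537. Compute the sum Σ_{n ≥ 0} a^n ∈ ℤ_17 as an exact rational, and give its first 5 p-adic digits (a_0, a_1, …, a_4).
Σ a^n = 1/(1 − a) = -1/9536;  first 5 digits = (1, 0, 16, 1, 1)

v_17(a) = 2 ≥ 1, so the series converges in ℤ_17 to 1/(1 − a) = 1/(1 − 9537) = -1/9536. Expand this rational in ℤ_17: compute digits iteratively via d_i = x_i mod 17, x_{i+1} = (x_i − d_i)/17. The first 5 digits are (1, 0, 16, 1, 1).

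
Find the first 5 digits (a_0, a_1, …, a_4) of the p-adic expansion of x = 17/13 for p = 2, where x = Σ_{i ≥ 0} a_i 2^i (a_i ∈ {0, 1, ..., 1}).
(a_0, …, a_4) = (1, 0, 1, 0, 1)

v_2(17/13) = 0 (numerator and denominator both coprime to 2), so x ∈ ℤ_2^×. Compute digits iteratively via a_i = x_i mod 2, x_{i+1} = (x_i − a_i)/2, with x_0 = x:
  x_0 = 17/13;  a_0 = 1;  x_1 = (x_0 − 1)/2 = 2/13
  x_1 = 2/13;  a_1 = 0;  x_2 = (x_1 − 0)/2 = 1/13
  x_2 = 1/13;  a_2 = 1;  x_3 = (x_2 − 1)/2 = -6/13
  x_3 = -6/13;  a_3 = 0;  x_4 = (x_3 − 0)/2 = -3/13
  x_4 = -3/13;  a_4 = 1;  x_5 = (x_4 − 1)/2 = -8/13
Digits: (1, 0, 1, 0, 1).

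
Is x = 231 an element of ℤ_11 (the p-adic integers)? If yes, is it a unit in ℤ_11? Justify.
x ∈ ℤ_11 but not a unit; v_11(x) = 1 > 0

ℤ_11 = {x ∈ ℚ_11 : v_11(x) ≥ 0} and ℤ_11^× = {x ∈ ℤ_11 : v_11(x) = 0}. Here v_11(231) = v_11(num) − v_11(den) = 1; compare against these criteria.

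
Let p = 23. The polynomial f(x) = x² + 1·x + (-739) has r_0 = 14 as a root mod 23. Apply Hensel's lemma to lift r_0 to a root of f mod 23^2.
r_1 = 14 (mod 529)

Hensel: r_{i+1} = r_i − f(r_i)·(f′(r_i))^{-1} mod 23^{i+2}, f′(x) = 2x + 1. Iterate:
  r_0 = 14 (mod 23)
  r_1 = 14 (mod 529)
Final: r = 14 satisfies f(r) ≡ 0 mod 23^2.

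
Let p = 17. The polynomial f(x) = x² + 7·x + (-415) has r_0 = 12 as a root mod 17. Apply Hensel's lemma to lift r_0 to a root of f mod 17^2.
r_1 = 46 (mod 289)

Hensel: r_{i+1} = r_i − f(r_i)·(f′(r_i))^{-1} mod 17^{i+2}, f′(x) = 2x + 7. Iterate:
  r_0 = 12 (mod 17)
  r_1 = 46 (mod 289)
Final: r = 46 satisfies f(r) ≡ 0 mod 17^2.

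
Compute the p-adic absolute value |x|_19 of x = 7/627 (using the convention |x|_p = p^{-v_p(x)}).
|7/627|_19 = 19

Step 1 — compute v_19(x) by factoring powers of 19 out of the numerator and denominator: v_19(7/627) = -1. Step 2 — apply |x|_p = p^{-v_p(x)} = 19^{1} = 19.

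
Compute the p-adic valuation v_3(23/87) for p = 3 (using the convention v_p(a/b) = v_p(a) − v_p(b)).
v_3(23/87) = -1

Factor powers of 3 from the numerator and denominator of the reduced fraction: 23 = 3^0 · 23 and 87 = 3^1 · 29. Apply v_p(a/b) = v_p(a) − v_p(b): v_3(23/87) = 0 − 1 = -1.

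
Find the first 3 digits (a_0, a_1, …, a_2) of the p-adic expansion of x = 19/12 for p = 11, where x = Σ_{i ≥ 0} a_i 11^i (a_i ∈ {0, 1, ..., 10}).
(a_0, …, a_2) = (8, 4, 6)

v_11(19/12) = 0 (numerator and denominator both coprime to 11), so x ∈ ℤ_11^×. Compute digits iteratively via a_i = x_i mod 11, x_{i+1} = (x_i − a_i)/11, with x_0 = x:
  x_0 = 19/12;  a_0 = 8;  x_1 = (x_0 − 8)/11 = -7/12
  x_1 = -7/12;  a_1 = 4;  x_2 = (x_1 − 4)/11 = -5/12
  x_2 = -5/12;  a_2 = 6;  x_3 = (x_2 − 6)/11 = -7/12
Digits: (8, 4, 6).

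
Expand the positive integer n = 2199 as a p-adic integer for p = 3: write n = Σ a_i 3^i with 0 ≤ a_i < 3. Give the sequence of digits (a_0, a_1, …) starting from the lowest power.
(a_0, a_1, …) = (0, 1, 1, 0, 0, 0, 0, 1)

Repeated division by 3 gives the digits low-to-high: 2199 = 1·3^1 + 1·3^2 + 1·3^7. Digit sequence: (0, 1, 1, 0, 0, 0, 0, 1).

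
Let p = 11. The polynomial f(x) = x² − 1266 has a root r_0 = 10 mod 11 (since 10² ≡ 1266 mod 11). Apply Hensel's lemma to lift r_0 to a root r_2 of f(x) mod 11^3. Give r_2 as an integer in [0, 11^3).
r_2 = 1242 (mod 1331)

Hensel's recurrence: r_{i+1} = r_i − f(r_i)·(f′(r_i))^{-1} mod 11^{i+2}, with f′(x) = 2x. Iterate:
  r_0 = 10 (mod 11)
  r_1 = 32 (mod 121)
  r_2 = 1242 (mod 1331)
Final: r_2 = 1242, and one checks f(r_2) ≡ 0 mod 11^3.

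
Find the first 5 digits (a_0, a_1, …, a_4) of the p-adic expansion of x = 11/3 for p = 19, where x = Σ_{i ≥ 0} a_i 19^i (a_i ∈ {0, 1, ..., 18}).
(a_0, …, a_4) = (10, 6, 6, 6, 6)

v_19(11/3) = 0 (numerator and denominator both coprime to 19), so x ∈ ℤ_19^×. Compute digits iteratively via a_i = x_i mod 19, x_{i+1} = (x_i − a_i)/19, with x_0 = x:
  x_0 = 11/3;  a_0 = 10;  x_1 = (x_0 − 10)/19 = -1/3
  x_1 = -1/3;  a_1 = 6;  x_2 = (x_1 − 6)/19 = -1/3
  x_2 = -1/3;  a_2 = 6;  x_3 = (x_2 − 6)/19 = -1/3
  x_3 = -1/3;  a_3 = 6;  x_4 = (x_3 − 6)/19 = -1/3
  x_4 = -1/3;  a_4 = 6;  x_5 = (x_4 − 6)/19 = -1/3
Digits: (10, 6, 6, 6, 6).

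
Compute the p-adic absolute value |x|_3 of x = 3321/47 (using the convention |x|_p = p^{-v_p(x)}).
|3321/47|_3 = 1/81

Step 1 — compute v_3(x) by factoring powers of 3 out of the numerator and denominator: v_3(3321/47) = 4. Step 2 — apply |x|_p = p^{-v_p(x)} = 3^{-4} = 1/81.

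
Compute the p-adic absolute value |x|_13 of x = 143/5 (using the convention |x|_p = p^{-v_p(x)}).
|143/5|_13 = 1/13

Step 1 — compute v_13(x) by factoring powers of 13 out of the numerator and denominator: v_13(143/5) = 1. Step 2 — apply |x|_p = p^{-v_p(x)} = 13^{-1} = 1/13.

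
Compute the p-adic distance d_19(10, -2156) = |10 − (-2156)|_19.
d_19(10, -2156) = 1/361

Step 1 — x − y = 10 − (-2156) = 2166. Step 2 — v_19(2166) = 2 (factor: 2166 = (19^2 · 6); the sign does not affect v_p). Step 3 — |x − y|_19 = 19^{-2} = 1/361.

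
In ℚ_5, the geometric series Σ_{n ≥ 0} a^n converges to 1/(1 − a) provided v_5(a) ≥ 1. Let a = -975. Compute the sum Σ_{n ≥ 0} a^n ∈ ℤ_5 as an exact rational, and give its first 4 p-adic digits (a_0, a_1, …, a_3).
Σ a^n = 1/(1 − a) = 1/976;  first 4 digits = (1, 0, 1, 2)

v_5(a) = 2 ≥ 1, so the series converges in ℤ_5 to 1/(1 − a) = 1/(1 − (-975)) = 1/976. Expand this rational in ℤ_5: compute digits iteratively via d_i = x_i mod 5, x_{i+1} = (x_i − d_i)/5. The first 4 digits are (1, 0, 1, 2).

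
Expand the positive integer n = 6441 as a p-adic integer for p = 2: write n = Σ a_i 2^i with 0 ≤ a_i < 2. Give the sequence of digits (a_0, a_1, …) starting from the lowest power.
(a_0, a_1, …) = (1, 0, 0, 1, 0, 1, 0, 0, 1, 0, 0, 1, 1)

Repeated division by 2 gives the digits low-to-high: 6441 = 1 + 1·2^3 + 1·2^5 + 1·2^8 + 1·2^11 + 1·2^12. Digit sequence: (1, 0, 0, 1, 0, 1, 0, 0, 1, 0, 0, 1, 1).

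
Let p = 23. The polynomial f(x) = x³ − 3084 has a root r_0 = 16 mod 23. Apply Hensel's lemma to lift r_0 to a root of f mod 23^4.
r_3 = 222495 (mod 279841)

Hensel: r_{i+1} = r_i − f(r_i)/f′(r_i) mod 23^{i+2}, where f′(x) = 3x². Iterate:
  r_0 = 16 (mod 23)
  r_1 = 315 (mod 529)
  r_2 = 3489 (mod 12167)
  r_3 = 222495 (mod 279841)
Final: r = 222495 with f(r) ≡ 0 mod 23^4.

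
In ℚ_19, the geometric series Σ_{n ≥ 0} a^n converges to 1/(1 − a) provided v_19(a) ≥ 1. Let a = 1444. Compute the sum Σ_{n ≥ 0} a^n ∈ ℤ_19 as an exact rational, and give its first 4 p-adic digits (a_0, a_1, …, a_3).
Σ a^n = 1/(1 − a) = -1/1443;  first 4 digits = (1, 0, 4, 0)

v_19(a) = 2 ≥ 1, so the series converges in ℤ_19 to 1/(1 − a) = 1/(1 − 1444) = -1/1443. Expand this rational in ℤ_19: compute digits iteratively via d_i = x_i mod 19, x_{i+1} = (x_i − d_i)/19. The first 4 digits are (1, 0, 4, 0).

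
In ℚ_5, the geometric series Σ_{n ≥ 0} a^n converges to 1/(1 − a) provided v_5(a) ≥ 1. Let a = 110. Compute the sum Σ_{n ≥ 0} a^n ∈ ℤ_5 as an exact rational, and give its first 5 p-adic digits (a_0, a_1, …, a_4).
Σ a^n = 1/(1 − a) = -1/109;  first 5 digits = (1, 2, 3, 0, 0)

v_5(a) = 1 ≥ 1, so the series converges in ℤ_5 to 1/(1 − a) = 1/(1 − 110) = -1/109. Expand this rational in ℤ_5: compute digits iteratively via d_i = x_i mod 5, x_{i+1} = (x_i − d_i)/5. The first 5 digits are (1, 2, 3, 0, 0).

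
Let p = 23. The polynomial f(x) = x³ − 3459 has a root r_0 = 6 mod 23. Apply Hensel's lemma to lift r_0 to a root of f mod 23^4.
r_3 = 152197 (mod 279841)

Hensel: r_{i+1} = r_i − f(r_i)/f′(r_i) mod 23^{i+2}, where f′(x) = 3x². Iterate:
  r_0 = 6 (mod 23)
  r_1 = 374 (mod 529)
  r_2 = 6193 (mod 12167)
  r_3 = 152197 (mod 279841)
Final: r = 152197 with f(r) ≡ 0 mod 23^4.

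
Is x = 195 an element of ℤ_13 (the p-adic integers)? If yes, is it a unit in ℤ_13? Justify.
x ∈ ℤ_13 but not a unit; v_13(x) = 1 > 0

ℤ_13 = {x ∈ ℚ_13 : v_13(x) ≥ 0} and ℤ_13^× = {x ∈ ℤ_13 : v_13(x) = 0}. Here v_13(195) = v_13(num) − v_13(den) = 1; compare against these criteria.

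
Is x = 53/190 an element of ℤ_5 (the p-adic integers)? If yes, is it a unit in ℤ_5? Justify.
x ∉ ℤ_5 (v_5(x) = -1 < 0)

ℤ_5 = {x ∈ ℚ_5 : v_5(x) ≥ 0} and ℤ_5^× = {x ∈ ℤ_5 : v_5(x) = 0}. Here v_5(53/190) = v_5(num) − v_5(den) = -1; compare against these criteria.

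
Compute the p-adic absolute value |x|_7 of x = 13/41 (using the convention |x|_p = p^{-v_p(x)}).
|13/41|_7 = 1

Step 1 — compute v_7(x) by factoring powers of 7 out of the numerator and denominator: v_7(13/41) = 0. Step 2 — apply |x|_p = p^{-v_p(x)} = 7^{0} = 1.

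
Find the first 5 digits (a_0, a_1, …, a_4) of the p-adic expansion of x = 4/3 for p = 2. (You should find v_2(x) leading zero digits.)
(a_0, …, a_4) = (0, 0, 1, 1, 0)

v_2(4/3) = 2, so a_0 = ... = a_1 = 0. Factor out: x = 2^2 · u with u = 1/3 a unit in ℤ_2. Expand u iteratively via a_{v+i} = u_i mod 2, u_{i+1} = (u_i − a_{v+i})/2:
  u_0 = 1/3;  a_2 = 1;  u_1 = (u_0 − 1)/2 = -1/3
  u_1 = -1/3;  a_3 = 1;  u_2 = (u_1 − 1)/2 = -2/3
  u_2 = -2/3;  a_4 = 0;  u_3 = (u_2 − 0)/2 = -1/3
Digits: (0, 0, 1, 1, 0).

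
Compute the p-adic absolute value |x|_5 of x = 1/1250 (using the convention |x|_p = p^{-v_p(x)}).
|1/1250|_5 = 625

Step 1 — compute v_5(x) by factoring powers of 5 out of the numerator and denominator: v_5(1/1250) = -4. Step 2 — apply |x|_p = p^{-v_p(x)} = 5^{4} = 625.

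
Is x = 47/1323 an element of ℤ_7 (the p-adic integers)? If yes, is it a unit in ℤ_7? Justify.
x ∉ ℤ_7 (v_7(x) = -2 < 0)

ℤ_7 = {x ∈ ℚ_7 : v_7(x) ≥ 0} and ℤ_7^× = {x ∈ ℤ_7 : v_7(x) = 0}. Here v_7(47/1323) = v_7(num) − v_7(den) = -2; compare against these criteria.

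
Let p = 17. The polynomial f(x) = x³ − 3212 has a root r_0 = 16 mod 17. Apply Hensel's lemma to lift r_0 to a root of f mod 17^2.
r_1 = 203 (mod 289)

Hensel: r_{i+1} = r_i − f(r_i)/f′(r_i) mod 17^{i+2}, where f′(x) = 3x². Iterate:
  r_0 = 16 (mod 17)
  r_1 = 203 (mod 289)
Final: r = 203 with f(r) ≡ 0 mod 17^2.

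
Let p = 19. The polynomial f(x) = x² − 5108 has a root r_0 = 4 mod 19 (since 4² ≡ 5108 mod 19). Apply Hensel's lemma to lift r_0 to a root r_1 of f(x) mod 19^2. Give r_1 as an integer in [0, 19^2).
r_1 = 99 (mod 361)

Hensel's recurrence: r_{i+1} = r_i − f(r_i)·(f′(r_i))^{-1} mod 19^{i+2}, with f′(x) = 2x. Iterate:
  r_0 = 4 (mod 19)
  r_1 = 99 (mod 361)
Final: r_1 = 99, and one checks f(r_1) ≡ 0 mod 19^2.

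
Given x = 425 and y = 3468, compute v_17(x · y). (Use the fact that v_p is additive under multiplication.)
v_17(1473900) = 3

v_p(x) = 1 (factor: 425 = 17^1 · 25); v_p(y) = 2 (factor: 3468 = 17^2 · 12). Additivity: v_p(xy) = v_p(x) + v_p(y) = 1 + 2 = 3. (Direct check: xy = 1473900 = 17^3 · (300).)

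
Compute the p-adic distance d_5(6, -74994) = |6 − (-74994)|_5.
d_5(6, -74994) = 1/3125

Step 1 — x − y = 6 − (-74994) = 75000. Step 2 — v_5(75000) = 5 (factor: 75000 = (5^5 · 24); the sign does not affect v_p). Step 3 — |x − y|_5 = 5^{-5} = 1/3125.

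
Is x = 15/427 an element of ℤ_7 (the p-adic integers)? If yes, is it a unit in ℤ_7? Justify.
x ∉ ℤ_7 (v_7(x) = -1 < 0)

ℤ_7 = {x ∈ ℚ_7 : v_7(x) ≥ 0} and ℤ_7^× = {x ∈ ℤ_7 : v_7(x) = 0}. Here v_7(15/427) = v_7(num) − v_7(den) = -1; compare against these criteria.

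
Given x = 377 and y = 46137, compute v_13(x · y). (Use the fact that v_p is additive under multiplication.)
v_13(17393649) = 4

v_p(x) = 1 (factor: 377 = 13^1 · 29); v_p(y) = 3 (factor: 46137 = 13^3 · 21). Additivity: v_p(xy) = v_p(x) + v_p(y) = 1 + 3 = 4. (Direct check: xy = 17393649 = 13^4 · (609).)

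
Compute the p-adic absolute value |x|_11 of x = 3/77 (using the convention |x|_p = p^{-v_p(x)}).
|3/77|_11 = 11

Step 1 — compute v_11(x) by factoring powers of 11 out of the numerator and denominator: v_11(3/77) = -1. Step 2 — apply |x|_p = p^{-v_p(x)} = 11^{1} = 11.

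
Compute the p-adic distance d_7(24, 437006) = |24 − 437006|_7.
d_7(24, 437006) = 1/16807

Step 1 — x − y = 24 − 437006 = -436982. Step 2 — v_7(-436982) = 5 (factor: -436982 = −(7^5 · 26); the sign does not affect v_p). Step 3 — |x − y|_7 = 7^{-5} = 1/16807.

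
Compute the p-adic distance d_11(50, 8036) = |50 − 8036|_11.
d_11(50, 8036) = 1/1331

Step 1 — x − y = 50 − 8036 = -7986. Step 2 — v_11(-7986) = 3 (factor: -7986 = −(11^3 · 6); the sign does not affect v_p). Step 3 — |x − y|_11 = 11^{-3} = 1/1331.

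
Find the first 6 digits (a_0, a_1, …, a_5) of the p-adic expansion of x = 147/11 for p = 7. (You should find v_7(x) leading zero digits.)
(a_0, …, a_5) = (0, 0, 6, 3, 2, 6)

v_7(147/11) = 2, so a_0 = ... = a_1 = 0. Factor out: x = 7^2 · u with u = 3/11 a unit in ℤ_7. Expand u iteratively via a_{v+i} = u_i mod 7, u_{i+1} = (u_i − a_{v+i})/7:
  u_0 = 3/11;  a_2 = 6;  u_1 = (u_0 − 6)/7 = -9/11
  u_1 = -9/11;  a_3 = 3;  u_2 = (u_1 − 3)/7 = -6/11
  u_2 = -6/11;  a_4 = 2;  u_3 = (u_2 − 2)/7 = -4/11
  u_3 = -4/11;  a_5 = 6;  u_4 = (u_3 − 6)/7 = -10/11
Digits: (0, 0, 6, 3, 2, 6).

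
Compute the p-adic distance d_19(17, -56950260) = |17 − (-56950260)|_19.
d_19(17, -56950260) = 1/2476099

Step 1 — x − y = 17 − (-56950260) = 56950277. Step 2 — v_19(56950277) = 5 (factor: 56950277 = (19^5 · 23); the sign does not affect v_p). Step 3 — |x − y|_19 = 19^{-5} = 1/2476099.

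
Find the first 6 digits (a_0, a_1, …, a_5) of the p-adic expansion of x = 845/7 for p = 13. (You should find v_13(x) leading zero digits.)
(a_0, …, a_5) = (0, 0, 10, 3, 9, 3)

v_13(845/7) = 2, so a_0 = ... = a_1 = 0. Factor out: x = 13^2 · u with u = 5/7 a unit in ℤ_13. Expand u iteratively via a_{v+i} = u_i mod 13, u_{i+1} = (u_i − a_{v+i})/13:
  u_0 = 5/7;  a_2 = 10;  u_1 = (u_0 − 10)/13 = -5/7
  u_1 = -5/7;  a_3 = 3;  u_2 = (u_1 − 3)/13 = -2/7
  u_2 = -2/7;  a_4 = 9;  u_3 = (u_2 − 9)/13 = -5/7
  u_3 = -5/7;  a_5 = 3;  u_4 = (u_3 − 3)/13 = -2/7
Digits: (0, 0, 10, 3, 9, 3).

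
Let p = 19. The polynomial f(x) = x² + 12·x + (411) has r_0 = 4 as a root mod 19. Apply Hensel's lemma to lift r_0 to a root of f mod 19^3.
r_2 = 2417 (mod 6859)

Hensel: r_{i+1} = r_i − f(r_i)·(f′(r_i))^{-1} mod 19^{i+2}, f′(x) = 2x + 12. Iterate:
  r_0 = 4 (mod 19)
  r_1 = 251 (mod 361)
  r_2 = 2417 (mod 6859)
Final: r = 2417 satisfies f(r) ≡ 0 mod 19^3.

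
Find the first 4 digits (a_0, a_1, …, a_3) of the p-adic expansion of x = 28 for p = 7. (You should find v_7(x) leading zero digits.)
(a_0, …, a_3) = (0, 4, 0, 0)

v_7(28) = 1, so a_0 = ... = a_0 = 0. Factor out: x = 7^1 · u with u = 4 a unit in ℤ_7. Expand u iteratively via a_{v+i} = u_i mod 7, u_{i+1} = (u_i − a_{v+i})/7:
  u_0 = 4;  a_1 = 4;  u_1 = (u_0 − 4)/7 = 0
  u_1 = 0;  a_2 = 0;  u_2 = (u_1 − 0)/7 = 0
  u_2 = 0;  a_3 = 0;  u_3 = (u_2 − 0)/7 = 0
Digits: (0, 4, 0, 0).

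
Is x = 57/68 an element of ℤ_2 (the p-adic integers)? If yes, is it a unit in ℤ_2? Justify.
x ∉ ℤ_2 (v_2(x) = -2 < 0)

ℤ_2 = {x ∈ ℚ_2 : v_2(x) ≥ 0} and ℤ_2^× = {x ∈ ℤ_2 : v_2(x) = 0}. Here v_2(57/68) = v_2(num) − v_2(den) = -2; compare against these criteria.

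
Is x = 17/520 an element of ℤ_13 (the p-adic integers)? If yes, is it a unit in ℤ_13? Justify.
x ∉ ℤ_13 (v_13(x) = -1 < 0)

ℤ_13 = {x ∈ ℚ_13 : v_13(x) ≥ 0} and ℤ_13^× = {x ∈ ℤ_13 : v_13(x) = 0}. Here v_13(17/520) = v_13(num) − v_13(den) = -1; compare against these criteria.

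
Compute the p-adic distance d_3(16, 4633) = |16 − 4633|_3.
d_3(16, 4633) = 1/243

Step 1 — x − y = 16 − 4633 = -4617. Step 2 — v_3(-4617) = 5 (factor: -4617 = −(3^5 · 19); the sign does not affect v_p). Step 3 — |x − y|_3 = 3^{-5} = 1/243.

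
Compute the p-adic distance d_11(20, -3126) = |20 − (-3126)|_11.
d_11(20, -3126) = 1/121

Step 1 — x − y = 20 − (-3126) = 3146. Step 2 — v_11(3146) = 2 (factor: 3146 = (11^2 · 26); the sign does not affect v_p). Step 3 — |x − y|_11 = 11^{-2} = 1/121.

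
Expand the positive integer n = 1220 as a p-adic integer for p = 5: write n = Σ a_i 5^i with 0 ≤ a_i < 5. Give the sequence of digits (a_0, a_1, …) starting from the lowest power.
(a_0, a_1, …) = (0, 4, 3, 4, 1)

Repeated division by 5 gives the digits low-to-high: 1220 = 4·5^1 + 3·5^2 + 4·5^3 + 1·5^4. Digit sequence: (0, 4, 3, 4, 1).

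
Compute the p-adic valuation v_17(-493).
v_17(-493) = 1

v_17(n) is the largest exponent k such that 17^k divides n. Factor out: -493 = -17^1 · 29. (Sign doesn't affect v_p.) So v_17(-493) = 1.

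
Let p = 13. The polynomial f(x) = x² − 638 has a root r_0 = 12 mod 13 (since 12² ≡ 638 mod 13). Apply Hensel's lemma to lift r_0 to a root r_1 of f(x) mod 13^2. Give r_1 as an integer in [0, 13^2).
r_1 = 103 (mod 169)

Hensel's recurrence: r_{i+1} = r_i − f(r_i)·(f′(r_i))^{-1} mod 13^{i+2}, with f′(x) = 2x. Iterate:
  r_0 = 12 (mod 13)
  r_1 = 103 (mod 169)
Final: r_1 = 103, and one checks f(r_1) ≡ 0 mod 13^2.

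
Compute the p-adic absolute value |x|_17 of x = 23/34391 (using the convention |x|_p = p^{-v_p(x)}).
|23/34391|_17 = 4913

Step 1 — compute v_17(x) by factoring powers of 17 out of the numerator and denominator: v_17(23/34391) = -3. Step 2 — apply |x|_p = p^{-v_p(x)} = 17^{3} = 4913.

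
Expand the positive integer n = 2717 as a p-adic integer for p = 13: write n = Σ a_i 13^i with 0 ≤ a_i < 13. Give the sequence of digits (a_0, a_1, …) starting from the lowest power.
(a_0, a_1, …) = (0, 1, 3, 1)

Repeated division by 13 gives the digits low-to-high: 2717 = 1·13^1 + 3·13^2 + 1·13^3. Digit sequence: (0, 1, 3, 1).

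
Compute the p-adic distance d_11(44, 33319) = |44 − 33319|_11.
d_11(44, 33319) = 1/1331

Step 1 — x − y = 44 − 33319 = -33275. Step 2 — v_11(-33275) = 3 (factor: -33275 = −(11^3 · 25); the sign does not affect v_p). Step 3 — |x − y|_11 = 11^{-3} = 1/1331.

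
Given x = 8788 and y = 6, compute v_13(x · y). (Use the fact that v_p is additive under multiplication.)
v_13(52728) = 3

v_p(x) = 3 (factor: 8788 = 13^3 · 4); v_p(y) = 0 (factor: 6 = 13^0 · 6). Additivity: v_p(xy) = v_p(x) + v_p(y) = 3 + 0 = 3. (Direct check: xy = 52728 = 13^3 · (24).)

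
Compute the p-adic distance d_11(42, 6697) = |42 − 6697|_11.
d_11(42, 6697) = 1/1331

Step 1 — x − y = 42 − 6697 = -6655. Step 2 — v_11(-6655) = 3 (factor: -6655 = −(11^3 · 5); the sign does not affect v_p). Step 3 — |x − y|_11 = 11^{-3} = 1/1331.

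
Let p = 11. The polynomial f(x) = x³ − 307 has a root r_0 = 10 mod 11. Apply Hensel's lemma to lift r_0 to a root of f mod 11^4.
r_3 = 12121 (mod 14641)

Hensel: r_{i+1} = r_i − f(r_i)/f′(r_i) mod 11^{i+2}, where f′(x) = 3x². Iterate:
  r_0 = 10 (mod 11)
  r_1 = 21 (mod 121)
  r_2 = 142 (mod 1331)
  r_3 = 12121 (mod 14641)
Final: r = 12121 with f(r) ≡ 0 mod 11^4.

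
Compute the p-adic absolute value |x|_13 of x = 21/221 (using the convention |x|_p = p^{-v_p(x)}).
|21/221|_13 = 13

Step 1 — compute v_13(x) by factoring powers of 13 out of the numerator and denominator: v_13(21/221) = -1. Step 2 — apply |x|_p = p^{-v_p(x)} = 13^{1} = 13.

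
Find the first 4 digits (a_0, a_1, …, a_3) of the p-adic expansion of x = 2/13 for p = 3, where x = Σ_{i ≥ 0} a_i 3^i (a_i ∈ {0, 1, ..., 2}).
(a_0, …, a_3) = (2, 1, 2, 1)

v_3(2/13) = 0 (numerator and denominator both coprime to 3), so x ∈ ℤ_3^×. Compute digits iteratively via a_i = x_i mod 3, x_{i+1} = (x_i − a_i)/3, with x_0 = x:
  x_0 = 2/13;  a_0 = 2;  x_1 = (x_0 − 2)/3 = -8/13
  x_1 = -8/13;  a_1 = 1;  x_2 = (x_1 − 1)/3 = -7/13
  x_2 = -7/13;  a_2 = 2;  x_3 = (x_2 − 2)/3 = -11/13
  x_3 = -11/13;  a_3 = 1;  x_4 = (x_3 − 1)/3 = -8/13
Digits: (2, 1, 2, 1).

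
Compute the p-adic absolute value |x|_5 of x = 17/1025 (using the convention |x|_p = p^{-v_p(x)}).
|17/1025|_5 = 25

Step 1 — compute v_5(x) by factoring powers of 5 out of the numerator and denominator: v_5(17/1025) = -2. Step 2 — apply |x|_p = p^{-v_p(x)} = 5^{2} = 25.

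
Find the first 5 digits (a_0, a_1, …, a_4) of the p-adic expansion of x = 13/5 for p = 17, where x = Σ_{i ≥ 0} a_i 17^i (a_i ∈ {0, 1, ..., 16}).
(a_0, …, a_4) = (6, 10, 13, 6, 3)

v_17(13/5) = 0 (numerator and denominator both coprime to 17), so x ∈ ℤ_17^×. Compute digits iteratively via a_i = x_i mod 17, x_{i+1} = (x_i − a_i)/17, with x_0 = x:
  x_0 = 13/5;  a_0 = 6;  x_1 = (x_0 − 6)/17 = -1/5
  x_1 = -1/5;  a_1 = 10;  x_2 = (x_1 − 10)/17 = -3/5
  x_2 = -3/5;  a_2 = 13;  x_3 = (x_2 − 13)/17 = -4/5
  x_3 = -4/5;  a_3 = 6;  x_4 = (x_3 − 6)/17 = -2/5
  x_4 = -2/5;  a_4 = 3;  x_5 = (x_4 − 3)/17 = -1/5
Digits: (6, 10, 13, 6, 3).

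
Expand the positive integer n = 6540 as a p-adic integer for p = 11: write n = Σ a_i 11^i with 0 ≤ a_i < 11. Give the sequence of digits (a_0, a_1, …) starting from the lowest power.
(a_0, a_1, …) = (6, 0, 10, 4)

Repeated division by 11 gives the digits low-to-high: 6540 = 6 + 10·11^2 + 4·11^3. Digit sequence: (6, 0, 10, 4).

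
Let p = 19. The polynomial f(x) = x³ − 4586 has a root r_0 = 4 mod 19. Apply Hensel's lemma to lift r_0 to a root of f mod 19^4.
r_3 = 5438 (mod 130321)

Hensel: r_{i+1} = r_i − f(r_i)/f′(r_i) mod 19^{i+2}, where f′(x) = 3x². Iterate:
  r_0 = 4 (mod 19)
  r_1 = 23 (mod 361)
  r_2 = 5438 (mod 6859)
  r_3 = 5438 (mod 130321)
Final: r = 5438 with f(r) ≡ 0 mod 19^4.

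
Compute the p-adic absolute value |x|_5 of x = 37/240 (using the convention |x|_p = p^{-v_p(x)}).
|37/240|_5 = 5

Step 1 — compute v_5(x) by factoring powers of 5 out of the numerator and denominator: v_5(37/240) = -1. Step 2 — apply |x|_p = p^{-v_p(x)} = 5^{1} = 5.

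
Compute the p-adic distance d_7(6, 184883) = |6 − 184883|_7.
d_7(6, 184883) = 1/16807

Step 1 — x − y = 6 − 184883 = -184877. Step 2 — v_7(-184877) = 5 (factor: -184877 = −(7^5 · 11); the sign does not affect v_p). Step 3 — |x − y|_7 = 7^{-5} = 1/16807.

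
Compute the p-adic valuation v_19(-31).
v_19(-31) = 0

v_19(n) is the largest exponent k such that 19^k divides n. Factor out: -31 = -19^0 · 31. (Sign doesn't affect v_p.) So v_19(-31) = 0.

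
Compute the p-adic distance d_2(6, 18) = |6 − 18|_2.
d_2(6, 18) = 1/4

Step 1 — x − y = 6 − 18 = -12. Step 2 — v_2(-12) = 2 (factor: -12 = −(2^2 · 3); the sign does not affect v_p). Step 3 — |x − y|_2 = 2^{-2} = 1/4.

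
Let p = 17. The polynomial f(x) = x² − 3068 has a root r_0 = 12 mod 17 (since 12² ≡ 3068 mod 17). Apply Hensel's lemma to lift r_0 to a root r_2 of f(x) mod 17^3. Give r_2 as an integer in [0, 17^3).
r_2 = 2205 (mod 4913)

Hensel's recurrence: r_{i+1} = r_i − f(r_i)·(f′(r_i))^{-1} mod 17^{i+2}, with f′(x) = 2x. Iterate:
  r_0 = 12 (mod 17)
  r_1 = 182 (mod 289)
  r_2 = 2205 (mod 4913)
Final: r_2 = 2205, and one checks f(r_2) ≡ 0 mod 17^3.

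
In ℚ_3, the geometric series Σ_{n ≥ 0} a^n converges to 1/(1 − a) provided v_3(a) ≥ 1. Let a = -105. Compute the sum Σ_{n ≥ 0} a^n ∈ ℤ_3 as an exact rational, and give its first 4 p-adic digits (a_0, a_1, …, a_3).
Σ a^n = 1/(1 − a) = 1/106;  first 4 digits = (1, 1, 1, 0)

v_3(a) = 1 ≥ 1, so the series converges in ℤ_3 to 1/(1 − a) = 1/(1 − (-105)) = 1/106. Expand this rational in ℤ_3: compute digits iteratively via d_i = x_i mod 3, x_{i+1} = (x_i − d_i)/3. The first 4 digits are (1, 1, 1, 0).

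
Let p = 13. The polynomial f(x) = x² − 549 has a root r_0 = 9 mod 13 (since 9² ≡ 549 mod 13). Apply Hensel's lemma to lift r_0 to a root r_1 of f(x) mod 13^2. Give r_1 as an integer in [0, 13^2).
r_1 = 35 (mod 169)

Hensel's recurrence: r_{i+1} = r_i − f(r_i)·(f′(r_i))^{-1} mod 13^{i+2}, with f′(x) = 2x. Iterate:
  r_0 = 9 (mod 13)
  r_1 = 35 (mod 169)
Final: r_1 = 35, and one checks f(r_1) ≡ 0 mod 13^2.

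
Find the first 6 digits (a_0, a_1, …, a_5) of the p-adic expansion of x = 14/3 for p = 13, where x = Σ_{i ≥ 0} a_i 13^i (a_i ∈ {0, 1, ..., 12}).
(a_0, …, a_5) = (9, 4, 4, 4, 4, 4)

v_13(14/3) = 0 (numerator and denominator both coprime to 13), so x ∈ ℤ_13^×. Compute digits iteratively via a_i = x_i mod 13, x_{i+1} = (x_i − a_i)/13, with x_0 = x:
  x_0 = 14/3;  a_0 = 9;  x_1 = (x_0 − 9)/13 = -1/3
  x_1 = -1/3;  a_1 = 4;  x_2 = (x_1 − 4)/13 = -1/3
  x_2 = -1/3;  a_2 = 4;  x_3 = (x_2 − 4)/13 = -1/3
  x_3 = -1/3;  a_3 = 4;  x_4 = (x_3 − 4)/13 = -1/3
  x_4 = -1/3;  a_4 = 4;  x_5 = (x_4 − 4)/13 = -1/3
  x_5 = -1/3;  a_5 = 4;  x_6 = (x_5 − 4)/13 = -1/3
Digits: (9, 4, 4, 4, 4, 4).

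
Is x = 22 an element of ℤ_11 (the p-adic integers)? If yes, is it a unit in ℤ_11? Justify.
x ∈ ℤ_11 but not a unit; v_11(x) = 1 > 0

ℤ_11 = {x ∈ ℚ_11 : v_11(x) ≥ 0} and ℤ_11^× = {x ∈ ℤ_11 : v_11(x) = 0}. Here v_11(22) = v_11(num) − v_11(den) = 1; compare against these criteria.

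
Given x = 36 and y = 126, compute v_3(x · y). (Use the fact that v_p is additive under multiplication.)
v_3(4536) = 4

v_p(x) = 2 (factor: 36 = 3^2 · 4); v_p(y) = 2 (factor: 126 = 3^2 · 14). Additivity: v_p(xy) = v_p(x) + v_p(y) = 2 + 2 = 4. (Direct check: xy = 4536 = 3^4 · (56).)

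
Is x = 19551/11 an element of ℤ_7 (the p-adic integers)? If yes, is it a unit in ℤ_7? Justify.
x ∈ ℤ_7 but not a unit; v_7(x) = 3 > 0

ℤ_7 = {x ∈ ℚ_7 : v_7(x) ≥ 0} and ℤ_7^× = {x ∈ ℤ_7 : v_7(x) = 0}. Here v_7(19551/11) = v_7(num) − v_7(den) = 3; compare against these criteria.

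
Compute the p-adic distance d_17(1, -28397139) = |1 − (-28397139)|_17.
d_17(1, -28397139) = 1/1419857

Step 1 — x − y = 1 − (-28397139) = 28397140. Step 2 — v_17(28397140) = 5 (factor: 28397140 = (17^5 · 20); the sign does not affect v_p). Step 3 — |x − y|_17 = 17^{-5} = 1/1419857.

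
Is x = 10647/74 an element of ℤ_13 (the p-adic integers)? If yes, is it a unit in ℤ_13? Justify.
x ∈ ℤ_13 but not a unit; v_13(x) = 2 > 0

ℤ_13 = {x ∈ ℚ_13 : v_13(x) ≥ 0} and ℤ_13^× = {x ∈ ℤ_13 : v_13(x) = 0}. Here v_13(10647/74) = v_13(num) − v_13(den) = 2; compare against these criteria.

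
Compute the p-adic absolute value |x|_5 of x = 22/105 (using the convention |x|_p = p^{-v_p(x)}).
|22/105|_5 = 5

Step 1 — compute v_5(x) by factoring powers of 5 out of the numerator and denominator: v_5(22/105) = -1. Step 2 — apply |x|_p = p^{-v_p(x)} = 5^{1} = 5.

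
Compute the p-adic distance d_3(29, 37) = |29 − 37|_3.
d_3(29, 37) = 1

Step 1 — x − y = 29 − 37 = -8. Step 2 — v_3(-8) = 0 (factor: -8 = −(3^0 · 8); the sign does not affect v_p). Step 3 — |x − y|_3 = 3^{0} = 1.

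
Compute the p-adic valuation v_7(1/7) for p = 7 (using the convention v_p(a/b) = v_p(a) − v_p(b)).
v_7(1/7) = -1

Factor powers of 7 from the numerator and denominator of the reduced fraction: 1 = 7^0 · 1 and 7 = 7^1 · 1. Apply v_p(a/b) = v_p(a) − v_p(b): v_7(1/7) = 0 − 1 = -1.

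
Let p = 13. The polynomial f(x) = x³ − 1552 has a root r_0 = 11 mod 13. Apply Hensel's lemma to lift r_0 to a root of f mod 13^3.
r_2 = 1987 (mod 2197)

Hensel: r_{i+1} = r_i − f(r_i)/f′(r_i) mod 13^{i+2}, where f′(x) = 3x². Iterate:
  r_0 = 11 (mod 13)
  r_1 = 128 (mod 169)
  r_2 = 1987 (mod 2197)
Final: r = 1987 with f(r) ≡ 0 mod 13^3.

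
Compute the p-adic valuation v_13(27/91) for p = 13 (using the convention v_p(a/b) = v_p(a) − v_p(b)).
v_13(27/91) = -1

Factor powers of 13 from the numerator and denominator of the reduced fraction: 27 = 13^0 · 27 and 91 = 13^1 · 7. Apply v_p(a/b) = v_p(a) − v_p(b): v_13(27/91) = 0 − 1 = -1.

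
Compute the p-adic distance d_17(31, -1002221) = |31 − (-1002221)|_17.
d_17(31, -1002221) = 1/83521

Step 1 — x − y = 31 − (-1002221) = 1002252. Step 2 — v_17(1002252) = 4 (factor: 1002252 = (17^4 · 12); the sign does not affect v_p). Step 3 — |x − y|_17 = 17^{-4} = 1/83521.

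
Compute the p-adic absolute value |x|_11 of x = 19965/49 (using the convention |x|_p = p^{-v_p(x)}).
|19965/49|_11 = 1/1331

Step 1 — compute v_11(x) by factoring powers of 11 out of the numerator and denominator: v_11(19965/49) = 3. Step 2 — apply |x|_p = p^{-v_p(x)} = 11^{-3} = 1/1331.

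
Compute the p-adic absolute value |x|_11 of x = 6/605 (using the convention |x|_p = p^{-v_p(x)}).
|6/605|_11 = 121

Step 1 — compute v_11(x) by factoring powers of 11 out of the numerator and denominator: v_11(6/605) = -2. Step 2 — apply |x|_p = p^{-v_p(x)} = 11^{2} = 121.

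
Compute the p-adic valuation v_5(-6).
v_5(-6) = 0

v_5(n) is the largest exponent k such that 5^k divides n. Factor out: -6 = -5^0 · 6. (Sign doesn't affect v_p.) So v_5(-6) = 0.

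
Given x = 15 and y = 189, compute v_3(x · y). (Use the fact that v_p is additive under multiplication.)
v_3(2835) = 4

v_p(x) = 1 (factor: 15 = 3^1 · 5); v_p(y) = 3 (factor: 189 = 3^3 · 7). Additivity: v_p(xy) = v_p(x) + v_p(y) = 1 + 3 = 4. (Direct check: xy = 2835 = 3^4 · (35).)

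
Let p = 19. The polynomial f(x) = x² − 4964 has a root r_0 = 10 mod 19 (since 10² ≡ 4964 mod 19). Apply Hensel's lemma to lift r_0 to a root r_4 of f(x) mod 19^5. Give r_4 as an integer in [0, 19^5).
r_4 = 2448483 (mod 2476099)

Hensel's recurrence: r_{i+1} = r_i − f(r_i)·(f′(r_i))^{-1} mod 19^{i+2}, with f′(x) = 2x. Iterate:
  r_0 = 10 (mod 19)
  r_1 = 181 (mod 361)
  r_2 = 6679 (mod 6859)
  r_3 = 102705 (mod 130321)
  r_4 = 2448483 (mod 2476099)
Final: r_4 = 2448483, and one checks f(r_4) ≡ 0 mod 19^5.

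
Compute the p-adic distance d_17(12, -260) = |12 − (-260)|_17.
d_17(12, -260) = 1/17

Step 1 — x − y = 12 − (-260) = 272. Step 2 — v_17(272) = 1 (factor: 272 = (17^1 · 16); the sign does not affect v_p). Step 3 — |x − y|_17 = 17^{-1} = 1/17.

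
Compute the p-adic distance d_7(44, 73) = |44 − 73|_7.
d_7(44, 73) = 1

Step 1 — x − y = 44 − 73 = -29. Step 2 — v_7(-29) = 0 (factor: -29 = −(7^0 · 29); the sign does not affect v_p). Step 3 — |x − y|_7 = 7^{0} = 1.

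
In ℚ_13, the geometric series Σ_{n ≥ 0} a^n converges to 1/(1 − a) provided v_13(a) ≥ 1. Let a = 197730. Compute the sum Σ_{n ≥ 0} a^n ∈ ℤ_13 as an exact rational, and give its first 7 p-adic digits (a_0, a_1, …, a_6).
Σ a^n = 1/(1 − a) = -1/197729;  first 7 digits = (1, 0, 0, 12, 6, 0, 1)

v_13(a) = 3 ≥ 1, so the series converges in ℤ_13 to 1/(1 − a) = 1/(1 − 197730) = -1/197729. Expand this rational in ℤ_13: compute digits iteratively via d_i = x_i mod 13, x_{i+1} = (x_i − d_i)/13. The first 7 digits are (1, 0, 0, 12, 6, 0, 1).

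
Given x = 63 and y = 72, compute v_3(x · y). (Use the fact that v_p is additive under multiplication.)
v_3(4536) = 4

v_p(x) = 2 (factor: 63 = 3^2 · 7); v_p(y) = 2 (factor: 72 = 3^2 · 8). Additivity: v_p(xy) = v_p(x) + v_p(y) = 2 + 2 = 4. (Direct check: xy = 4536 = 3^4 · (56).)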